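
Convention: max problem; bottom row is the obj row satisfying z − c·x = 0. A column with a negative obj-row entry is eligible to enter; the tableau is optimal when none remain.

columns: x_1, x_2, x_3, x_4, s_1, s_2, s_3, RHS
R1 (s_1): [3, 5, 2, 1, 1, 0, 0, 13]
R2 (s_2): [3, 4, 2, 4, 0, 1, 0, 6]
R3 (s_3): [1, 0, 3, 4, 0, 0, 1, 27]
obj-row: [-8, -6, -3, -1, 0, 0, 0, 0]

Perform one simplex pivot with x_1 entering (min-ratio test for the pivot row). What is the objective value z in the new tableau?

Ratio test on column x_1 — row 1: 13/3 = 13/3; row 2: 6/3 = 2; row 3: 27/1 = 27. Minimum is 2 at row 2 (s_2 leaves); pivot element 3.
Pivot on row 2; the obj-row RHS becomes 0 − (-8)·2 = 16.

16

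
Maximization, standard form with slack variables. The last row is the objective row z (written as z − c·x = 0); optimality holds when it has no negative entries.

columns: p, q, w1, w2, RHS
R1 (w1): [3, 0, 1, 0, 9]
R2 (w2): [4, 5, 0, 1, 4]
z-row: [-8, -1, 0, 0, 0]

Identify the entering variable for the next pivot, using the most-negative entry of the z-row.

Negative z-row entries: p: -8, q: -1.
The most negative is -8 in column p, so p enters.

p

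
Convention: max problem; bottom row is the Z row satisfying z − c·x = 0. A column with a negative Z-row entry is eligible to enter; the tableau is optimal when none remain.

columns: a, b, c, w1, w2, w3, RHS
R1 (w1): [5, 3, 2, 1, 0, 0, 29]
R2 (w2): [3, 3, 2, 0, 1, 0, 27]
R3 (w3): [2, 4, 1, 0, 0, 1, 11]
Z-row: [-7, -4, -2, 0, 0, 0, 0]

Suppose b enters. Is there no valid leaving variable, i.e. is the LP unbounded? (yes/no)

Column b has positive entries in row(s) 1, 2, 3, so the ratio test bounds it — not unbounded.

no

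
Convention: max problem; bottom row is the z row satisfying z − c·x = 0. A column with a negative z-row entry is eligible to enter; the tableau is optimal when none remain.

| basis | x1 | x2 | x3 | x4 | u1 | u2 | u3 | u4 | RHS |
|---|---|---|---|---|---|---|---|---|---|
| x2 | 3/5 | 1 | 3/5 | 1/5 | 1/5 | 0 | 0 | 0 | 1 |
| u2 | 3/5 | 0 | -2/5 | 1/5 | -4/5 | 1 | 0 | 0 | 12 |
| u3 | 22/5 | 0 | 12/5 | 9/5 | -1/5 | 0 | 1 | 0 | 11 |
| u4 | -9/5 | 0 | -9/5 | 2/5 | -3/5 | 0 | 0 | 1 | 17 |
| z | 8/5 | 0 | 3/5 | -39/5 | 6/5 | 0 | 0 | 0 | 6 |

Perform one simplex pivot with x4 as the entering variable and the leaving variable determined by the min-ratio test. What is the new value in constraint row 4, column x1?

Ratio test on column x4 — row 1: 1/(1/5) = 5; row 2: 12/(1/5) = 60; row 3: 11/(9/5) = 55/9; row 4: 17/(2/5) = 85/2. Minimum is 5 at row 1 (x2 leaves); pivot element 1/5.
Divide row 1 by 1/5; eliminate column x4 from the other rows.
Row 4 update in column x1: -9/5 − (2/5)·3 = -3.

-3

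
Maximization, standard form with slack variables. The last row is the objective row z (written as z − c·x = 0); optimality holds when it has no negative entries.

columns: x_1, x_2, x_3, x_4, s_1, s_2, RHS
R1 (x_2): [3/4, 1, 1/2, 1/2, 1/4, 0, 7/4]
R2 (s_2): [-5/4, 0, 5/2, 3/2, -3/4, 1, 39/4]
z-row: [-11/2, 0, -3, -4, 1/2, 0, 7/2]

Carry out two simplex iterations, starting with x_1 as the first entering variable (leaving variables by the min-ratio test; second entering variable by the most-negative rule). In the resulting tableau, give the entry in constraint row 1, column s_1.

1/2

Ratio test on column x_1 — row 1: (7/4)/(3/4) = 7/3; row 2: entry -5/4 ≤ 0. Minimum is 7/3 at row 1 (x_2 leaves); pivot element 3/4.
Divide row 1 by 3/4; eliminate column x_1 from the other rows.
Second iteration: most negative z-row entry is -1/3 in column x_4, so x_4 enters.
Ratio test on column x_4 — row 1: (7/3)/(2/3) = 7/2; row 2: (38/3)/(7/3) = 38/7. Minimum is 7/2 at row 1 (x_1 leaves); pivot element 2/3.
Divide row 1 by 2/3; eliminate column x_4 from the other rows.
After both pivots, the entry at constraint row 1, column s_1 is 1/2.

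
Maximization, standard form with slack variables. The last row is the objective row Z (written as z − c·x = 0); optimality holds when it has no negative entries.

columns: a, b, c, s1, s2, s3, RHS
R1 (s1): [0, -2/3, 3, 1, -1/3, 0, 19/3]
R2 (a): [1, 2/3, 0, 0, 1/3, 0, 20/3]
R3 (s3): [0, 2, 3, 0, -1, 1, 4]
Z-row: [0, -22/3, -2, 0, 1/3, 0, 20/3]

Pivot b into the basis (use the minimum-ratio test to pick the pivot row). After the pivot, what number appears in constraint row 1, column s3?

Ratio test on column b — row 1: entry -2/3 ≤ 0; row 2: (20/3)/(2/3) = 10; row 3: 4/2 = 2. Minimum is 2 at row 3 (s3 leaves); pivot element 2.
Divide row 3 by 2; eliminate column b from the other rows.
Row 1 update in column s3: 0 − (-2/3)·(1/2) = 1/3.

1/3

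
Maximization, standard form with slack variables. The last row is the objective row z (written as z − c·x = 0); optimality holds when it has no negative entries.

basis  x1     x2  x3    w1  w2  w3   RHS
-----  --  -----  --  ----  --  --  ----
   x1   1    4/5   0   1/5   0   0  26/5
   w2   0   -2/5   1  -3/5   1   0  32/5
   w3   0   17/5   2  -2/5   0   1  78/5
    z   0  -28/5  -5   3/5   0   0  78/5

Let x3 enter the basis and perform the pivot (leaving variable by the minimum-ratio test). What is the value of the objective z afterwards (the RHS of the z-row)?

238/5

Ratio test on column x3 — row 1: entry 0 ≤ 0; row 2: (32/5)/1 = 32/5; row 3: (78/5)/2 = 39/5. Minimum is 32/5 at row 2 (w2 leaves); pivot element 1.
Pivot on row 2; the z-row RHS becomes 78/5 − (-5)·(32/5) = 238/5.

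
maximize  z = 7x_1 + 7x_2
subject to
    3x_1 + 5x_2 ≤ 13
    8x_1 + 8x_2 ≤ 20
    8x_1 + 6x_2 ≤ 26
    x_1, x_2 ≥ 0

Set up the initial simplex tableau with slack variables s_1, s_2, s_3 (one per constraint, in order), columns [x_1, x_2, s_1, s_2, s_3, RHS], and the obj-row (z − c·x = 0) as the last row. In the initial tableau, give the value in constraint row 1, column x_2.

5

Constraint 1 has coefficient 5 on x_2.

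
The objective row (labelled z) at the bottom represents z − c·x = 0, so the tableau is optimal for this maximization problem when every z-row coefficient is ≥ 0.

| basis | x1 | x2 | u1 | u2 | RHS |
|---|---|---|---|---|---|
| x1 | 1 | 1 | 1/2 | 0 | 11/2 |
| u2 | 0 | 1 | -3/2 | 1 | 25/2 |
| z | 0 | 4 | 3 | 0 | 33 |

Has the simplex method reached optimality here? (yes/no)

Every z-row coefficient is ≥ 0, so the tableau is optimal.

yes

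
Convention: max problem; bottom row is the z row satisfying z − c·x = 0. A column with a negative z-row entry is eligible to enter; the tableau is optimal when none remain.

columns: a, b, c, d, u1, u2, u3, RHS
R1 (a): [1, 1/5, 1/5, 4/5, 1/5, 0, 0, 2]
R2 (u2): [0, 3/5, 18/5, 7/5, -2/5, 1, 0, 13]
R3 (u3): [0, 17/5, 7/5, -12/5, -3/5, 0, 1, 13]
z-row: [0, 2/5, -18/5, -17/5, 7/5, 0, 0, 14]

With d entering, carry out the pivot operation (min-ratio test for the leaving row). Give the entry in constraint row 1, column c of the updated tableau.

Ratio test on column d — row 1: 2/(4/5) = 5/2; row 2: 13/(7/5) = 65/7; row 3: entry -12/5 ≤ 0. Minimum is 5/2 at row 1 (a leaves); pivot element 4/5.
Divide row 1 by 4/5; eliminate column d from the other rows.
In the new row 1, the c entry is the old entry divided by the pivot: (1/5)/(4/5) = 1/4.

1/4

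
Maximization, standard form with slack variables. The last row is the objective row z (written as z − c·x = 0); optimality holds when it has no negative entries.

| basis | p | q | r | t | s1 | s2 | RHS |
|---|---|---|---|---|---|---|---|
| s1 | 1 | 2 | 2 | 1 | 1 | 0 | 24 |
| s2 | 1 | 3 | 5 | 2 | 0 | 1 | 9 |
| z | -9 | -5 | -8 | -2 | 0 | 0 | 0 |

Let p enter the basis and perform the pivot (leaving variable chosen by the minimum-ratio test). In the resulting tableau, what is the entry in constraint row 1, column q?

-1

Ratio test on column p — row 1: 24/1 = 24; row 2: 9/1 = 9. Minimum is 9 at row 2 (s2 leaves); pivot element 1.
Divide row 2 by 1; eliminate column p from the other rows.
Row 1 update in column q: 2 − 1·3 = -1.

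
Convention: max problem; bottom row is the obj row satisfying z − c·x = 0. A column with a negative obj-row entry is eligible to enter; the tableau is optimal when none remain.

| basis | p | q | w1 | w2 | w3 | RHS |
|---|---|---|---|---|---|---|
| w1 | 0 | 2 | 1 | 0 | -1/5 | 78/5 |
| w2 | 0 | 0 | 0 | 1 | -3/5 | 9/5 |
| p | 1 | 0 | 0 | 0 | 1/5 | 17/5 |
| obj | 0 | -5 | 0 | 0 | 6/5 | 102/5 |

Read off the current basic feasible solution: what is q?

0

q is not in the basis, so in the current basic feasible solution q = 0.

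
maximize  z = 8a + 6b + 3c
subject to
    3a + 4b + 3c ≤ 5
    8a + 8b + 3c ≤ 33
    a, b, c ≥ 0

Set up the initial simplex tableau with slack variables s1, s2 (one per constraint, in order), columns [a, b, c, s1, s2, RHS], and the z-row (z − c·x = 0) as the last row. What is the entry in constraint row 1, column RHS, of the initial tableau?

The RHS of constraint 1 is b_1 = 5.

5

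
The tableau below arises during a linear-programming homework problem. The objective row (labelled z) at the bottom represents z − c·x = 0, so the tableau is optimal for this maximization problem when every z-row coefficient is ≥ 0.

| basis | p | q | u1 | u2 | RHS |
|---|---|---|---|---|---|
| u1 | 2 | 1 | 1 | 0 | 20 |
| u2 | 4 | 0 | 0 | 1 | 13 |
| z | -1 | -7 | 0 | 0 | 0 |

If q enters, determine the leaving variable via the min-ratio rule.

Column q entries and ratios — u1: 20/1 = 20; u2: 0 ≤ 0, skip.
Smallest ratio is 20 in the row of u1, so u1 leaves.

u1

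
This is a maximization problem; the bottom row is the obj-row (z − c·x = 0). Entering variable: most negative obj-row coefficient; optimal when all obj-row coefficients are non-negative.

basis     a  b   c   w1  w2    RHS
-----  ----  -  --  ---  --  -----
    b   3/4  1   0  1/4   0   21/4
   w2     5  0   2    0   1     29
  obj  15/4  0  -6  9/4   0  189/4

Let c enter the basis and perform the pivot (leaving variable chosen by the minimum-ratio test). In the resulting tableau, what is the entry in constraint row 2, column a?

5/2

Ratio test on column c — row 1: entry 0 ≤ 0; row 2: 29/2 = 29/2. Minimum is 29/2 at row 2 (w2 leaves); pivot element 2.
Divide row 2 by 2; eliminate column c from the other rows.
In the new row 2, the a entry is the old entry divided by the pivot: 5/2 = 5/2.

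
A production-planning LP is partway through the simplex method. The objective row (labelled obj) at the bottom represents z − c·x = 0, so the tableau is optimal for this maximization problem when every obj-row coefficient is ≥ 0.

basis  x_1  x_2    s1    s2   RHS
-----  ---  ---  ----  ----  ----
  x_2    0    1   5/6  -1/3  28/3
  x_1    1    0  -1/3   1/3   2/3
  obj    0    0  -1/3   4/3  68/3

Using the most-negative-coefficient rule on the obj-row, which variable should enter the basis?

s1

Negative obj-row entries: s1: -1/3.
The most negative is -1/3 in column s1, so s1 enters.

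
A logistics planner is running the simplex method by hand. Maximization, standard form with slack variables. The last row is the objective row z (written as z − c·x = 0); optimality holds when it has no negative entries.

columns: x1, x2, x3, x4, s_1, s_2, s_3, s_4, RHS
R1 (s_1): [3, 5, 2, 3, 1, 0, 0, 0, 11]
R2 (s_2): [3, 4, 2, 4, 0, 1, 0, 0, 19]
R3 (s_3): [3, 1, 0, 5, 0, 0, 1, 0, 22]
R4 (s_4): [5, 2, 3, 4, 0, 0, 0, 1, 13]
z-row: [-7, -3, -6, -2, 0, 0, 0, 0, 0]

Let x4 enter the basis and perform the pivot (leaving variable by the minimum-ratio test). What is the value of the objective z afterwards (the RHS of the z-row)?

Ratio test on column x4 — row 1: 11/3 = 11/3; row 2: 19/4 = 19/4; row 3: 22/5 = 22/5; row 4: 13/4 = 13/4. Minimum is 13/4 at row 4 (s_4 leaves); pivot element 4.
Pivot on row 4; the z-row RHS becomes 0 − (-2)·(13/4) = 13/2.

13/2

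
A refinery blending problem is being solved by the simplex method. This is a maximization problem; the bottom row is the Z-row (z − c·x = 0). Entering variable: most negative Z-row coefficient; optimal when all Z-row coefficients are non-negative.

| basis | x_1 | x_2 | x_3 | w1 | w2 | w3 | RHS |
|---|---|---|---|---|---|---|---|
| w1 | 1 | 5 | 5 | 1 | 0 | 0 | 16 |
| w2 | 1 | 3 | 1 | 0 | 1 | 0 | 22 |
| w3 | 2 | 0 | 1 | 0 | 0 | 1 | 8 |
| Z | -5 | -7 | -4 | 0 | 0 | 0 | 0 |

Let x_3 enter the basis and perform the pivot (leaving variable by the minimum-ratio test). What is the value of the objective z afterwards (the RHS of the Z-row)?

64/5

Ratio test on column x_3 — row 1: 16/5 = 16/5; row 2: 22/1 = 22; row 3: 8/1 = 8. Minimum is 16/5 at row 1 (w1 leaves); pivot element 5.
Pivot on row 1; the Z-row RHS becomes 0 − (-4)·(16/5) = 64/5.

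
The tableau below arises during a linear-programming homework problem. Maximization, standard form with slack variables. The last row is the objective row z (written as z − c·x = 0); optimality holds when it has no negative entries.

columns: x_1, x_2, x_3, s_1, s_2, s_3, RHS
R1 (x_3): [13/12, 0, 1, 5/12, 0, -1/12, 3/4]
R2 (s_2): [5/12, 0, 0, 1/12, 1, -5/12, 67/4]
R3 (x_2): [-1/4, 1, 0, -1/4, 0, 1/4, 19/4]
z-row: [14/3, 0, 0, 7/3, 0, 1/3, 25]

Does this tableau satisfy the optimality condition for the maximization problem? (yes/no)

Every z-row coefficient is ≥ 0, so the tableau is optimal.

yes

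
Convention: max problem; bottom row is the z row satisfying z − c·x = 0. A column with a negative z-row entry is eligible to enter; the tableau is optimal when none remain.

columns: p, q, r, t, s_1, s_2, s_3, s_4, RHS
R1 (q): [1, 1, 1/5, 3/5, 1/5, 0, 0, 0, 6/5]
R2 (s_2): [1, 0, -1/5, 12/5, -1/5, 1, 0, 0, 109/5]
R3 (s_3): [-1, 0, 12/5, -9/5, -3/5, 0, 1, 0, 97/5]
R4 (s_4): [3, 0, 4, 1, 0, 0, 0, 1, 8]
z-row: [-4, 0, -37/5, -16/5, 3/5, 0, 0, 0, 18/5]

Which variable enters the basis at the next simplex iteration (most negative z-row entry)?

Negative z-row entries: p: -4, r: -37/5, t: -16/5.
The most negative is -37/5 in column r, so r enters.

r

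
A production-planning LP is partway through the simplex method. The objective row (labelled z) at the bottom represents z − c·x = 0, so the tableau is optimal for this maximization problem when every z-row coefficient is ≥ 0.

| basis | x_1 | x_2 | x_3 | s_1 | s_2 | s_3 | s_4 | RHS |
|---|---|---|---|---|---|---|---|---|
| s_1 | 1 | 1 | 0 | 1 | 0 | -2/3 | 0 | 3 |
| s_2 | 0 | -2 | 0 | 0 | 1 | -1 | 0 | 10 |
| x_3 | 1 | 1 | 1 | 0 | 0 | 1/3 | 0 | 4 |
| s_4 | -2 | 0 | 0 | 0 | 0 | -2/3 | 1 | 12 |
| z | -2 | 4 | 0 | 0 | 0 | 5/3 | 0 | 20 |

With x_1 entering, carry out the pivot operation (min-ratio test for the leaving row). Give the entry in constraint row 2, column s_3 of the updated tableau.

Ratio test on column x_1 — row 1: 3/1 = 3; row 2: entry 0 ≤ 0; row 3: 4/1 = 4; row 4: entry -2 ≤ 0. Minimum is 3 at row 1 (s_1 leaves); pivot element 1.
Divide row 1 by 1; eliminate column x_1 from the other rows.
Row 2 update in column s_3: -1 − 0·(-2/3) = -1.

-1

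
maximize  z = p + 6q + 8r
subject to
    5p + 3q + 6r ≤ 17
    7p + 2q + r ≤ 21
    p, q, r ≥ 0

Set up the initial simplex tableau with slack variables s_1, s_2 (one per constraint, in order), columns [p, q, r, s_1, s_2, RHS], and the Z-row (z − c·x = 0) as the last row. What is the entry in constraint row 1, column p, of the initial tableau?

Constraint 1 has coefficient 5 on p.

5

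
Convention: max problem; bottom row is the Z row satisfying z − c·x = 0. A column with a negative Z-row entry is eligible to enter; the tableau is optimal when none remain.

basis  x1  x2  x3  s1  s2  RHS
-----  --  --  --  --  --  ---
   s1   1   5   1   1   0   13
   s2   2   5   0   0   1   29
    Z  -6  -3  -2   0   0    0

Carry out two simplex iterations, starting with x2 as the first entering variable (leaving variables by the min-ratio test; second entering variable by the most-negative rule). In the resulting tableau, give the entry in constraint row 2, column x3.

-2

Ratio test on column x2 — row 1: 13/5 = 13/5; row 2: 29/5 = 29/5. Minimum is 13/5 at row 1 (s1 leaves); pivot element 5.
Divide row 1 by 5; eliminate column x2 from the other rows.
Second iteration: most negative Z-row entry is -27/5 in column x1, so x1 enters.
Ratio test on column x1 — row 1: (13/5)/(1/5) = 13; row 2: 16/1 = 16. Minimum is 13 at row 1 (x2 leaves); pivot element 1/5.
Divide row 1 by 1/5; eliminate column x1 from the other rows.
After both pivots, the entry at constraint row 2, column x3 is -2.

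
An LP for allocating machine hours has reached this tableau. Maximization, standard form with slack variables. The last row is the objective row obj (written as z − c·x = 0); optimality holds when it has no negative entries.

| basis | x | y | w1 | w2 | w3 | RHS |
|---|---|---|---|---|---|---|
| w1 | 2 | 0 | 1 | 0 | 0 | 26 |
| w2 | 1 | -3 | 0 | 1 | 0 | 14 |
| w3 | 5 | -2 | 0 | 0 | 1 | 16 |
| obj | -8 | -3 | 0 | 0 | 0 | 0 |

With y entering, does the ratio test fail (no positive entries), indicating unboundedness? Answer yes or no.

Every constraint-row entry in column y is ≤ 0, so increasing y is unbounded.

yes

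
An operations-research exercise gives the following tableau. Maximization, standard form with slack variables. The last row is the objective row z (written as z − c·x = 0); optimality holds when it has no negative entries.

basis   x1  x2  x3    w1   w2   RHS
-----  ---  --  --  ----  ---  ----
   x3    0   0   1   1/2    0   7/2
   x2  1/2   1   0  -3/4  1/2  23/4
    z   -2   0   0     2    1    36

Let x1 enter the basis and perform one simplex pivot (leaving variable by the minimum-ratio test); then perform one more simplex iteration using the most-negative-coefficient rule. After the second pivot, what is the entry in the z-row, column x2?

4

Ratio test on column x1 — row 1: entry 0 ≤ 0; row 2: (23/4)/(1/2) = 23/2. Minimum is 23/2 at row 2 (x2 leaves); pivot element 1/2.
Divide row 2 by 1/2; eliminate column x1 from the other rows.
Second iteration: most negative z-row entry is -1 in column w1, so w1 enters.
Ratio test on column w1 — row 1: (7/2)/(1/2) = 7; row 2: entry -3/2 ≤ 0. Minimum is 7 at row 1 (x3 leaves); pivot element 1/2.
Divide row 1 by 1/2; eliminate column w1 from the other rows.
After both pivots, the entry at the z-row, column x2 is 4.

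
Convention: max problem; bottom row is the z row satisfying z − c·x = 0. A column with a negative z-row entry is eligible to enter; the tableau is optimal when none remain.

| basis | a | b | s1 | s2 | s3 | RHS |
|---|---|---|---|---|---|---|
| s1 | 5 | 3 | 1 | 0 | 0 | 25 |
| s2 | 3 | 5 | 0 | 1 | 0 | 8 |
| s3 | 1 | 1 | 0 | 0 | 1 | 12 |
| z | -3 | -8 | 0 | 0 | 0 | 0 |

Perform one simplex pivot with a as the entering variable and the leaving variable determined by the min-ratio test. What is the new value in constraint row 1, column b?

-16/3

Ratio test on column a — row 1: 25/5 = 5; row 2: 8/3 = 8/3; row 3: 12/1 = 12. Minimum is 8/3 at row 2 (s2 leaves); pivot element 3.
Divide row 2 by 3; eliminate column a from the other rows.
Row 1 update in column b: 3 − 5·(5/3) = -16/3.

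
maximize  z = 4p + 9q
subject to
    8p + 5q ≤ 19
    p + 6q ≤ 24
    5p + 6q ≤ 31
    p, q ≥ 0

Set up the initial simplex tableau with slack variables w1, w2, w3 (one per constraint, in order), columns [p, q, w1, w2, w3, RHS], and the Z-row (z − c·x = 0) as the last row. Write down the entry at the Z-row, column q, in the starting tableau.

The Z-row carries the negated objective coefficients: the q entry is -9.

-9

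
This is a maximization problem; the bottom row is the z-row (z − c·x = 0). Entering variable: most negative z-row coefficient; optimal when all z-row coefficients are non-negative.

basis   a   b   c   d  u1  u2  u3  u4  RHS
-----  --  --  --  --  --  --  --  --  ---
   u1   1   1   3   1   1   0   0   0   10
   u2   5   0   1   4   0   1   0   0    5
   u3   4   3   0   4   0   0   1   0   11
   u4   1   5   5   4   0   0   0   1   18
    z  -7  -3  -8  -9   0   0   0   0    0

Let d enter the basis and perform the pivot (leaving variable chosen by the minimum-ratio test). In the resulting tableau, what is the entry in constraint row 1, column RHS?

35/4

Ratio test on column d — row 1: 10/1 = 10; row 2: 5/4 = 5/4; row 3: 11/4 = 11/4; row 4: 18/4 = 9/2. Minimum is 5/4 at row 2 (u2 leaves); pivot element 4.
Divide row 2 by 4; eliminate column d from the other rows.
Row 1 update in column RHS: 10 − 1·(5/4) = 35/4.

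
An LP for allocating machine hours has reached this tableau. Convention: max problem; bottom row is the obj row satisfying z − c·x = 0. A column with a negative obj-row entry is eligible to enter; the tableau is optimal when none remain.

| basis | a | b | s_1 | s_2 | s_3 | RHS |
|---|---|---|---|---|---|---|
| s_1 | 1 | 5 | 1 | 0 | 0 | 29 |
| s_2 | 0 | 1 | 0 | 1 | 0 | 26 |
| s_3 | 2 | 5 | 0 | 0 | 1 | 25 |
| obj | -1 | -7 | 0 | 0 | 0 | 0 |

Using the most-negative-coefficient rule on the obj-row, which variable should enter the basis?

Negative obj-row entries: a: -1, b: -7.
The most negative is -7 in column b, so b enters.

b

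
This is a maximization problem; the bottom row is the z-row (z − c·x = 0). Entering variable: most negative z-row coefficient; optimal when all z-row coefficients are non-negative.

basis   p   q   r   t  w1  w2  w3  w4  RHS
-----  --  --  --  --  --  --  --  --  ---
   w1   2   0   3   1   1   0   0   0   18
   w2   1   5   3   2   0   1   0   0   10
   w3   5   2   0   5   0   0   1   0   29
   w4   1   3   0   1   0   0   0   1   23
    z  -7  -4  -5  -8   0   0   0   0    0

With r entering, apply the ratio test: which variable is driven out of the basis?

w2

Column r entries and ratios — w1: 18/3 = 6; w2: 10/3 = 10/3; w3: 0 ≤ 0, skip; w4: 0 ≤ 0, skip.
Smallest ratio is 10/3 in the row of w2, so w2 leaves.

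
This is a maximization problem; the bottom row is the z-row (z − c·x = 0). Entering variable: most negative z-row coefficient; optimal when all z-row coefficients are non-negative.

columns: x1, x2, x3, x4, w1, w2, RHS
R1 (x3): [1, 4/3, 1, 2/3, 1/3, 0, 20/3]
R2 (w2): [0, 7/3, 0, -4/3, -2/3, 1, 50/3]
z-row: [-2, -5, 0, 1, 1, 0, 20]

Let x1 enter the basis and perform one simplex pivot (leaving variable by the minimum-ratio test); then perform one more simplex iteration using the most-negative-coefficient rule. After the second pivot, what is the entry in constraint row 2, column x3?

-7/4

Ratio test on column x1 — row 1: (20/3)/1 = 20/3; row 2: entry 0 ≤ 0. Minimum is 20/3 at row 1 (x3 leaves); pivot element 1.
Divide row 1 by 1; eliminate column x1 from the other rows.
Second iteration: most negative z-row entry is -7/3 in column x2, so x2 enters.
Ratio test on column x2 — row 1: (20/3)/(4/3) = 5; row 2: (50/3)/(7/3) = 50/7. Minimum is 5 at row 1 (x1 leaves); pivot element 4/3.
Divide row 1 by 4/3; eliminate column x2 from the other rows.
After both pivots, the entry at constraint row 2, column x3 is -7/4.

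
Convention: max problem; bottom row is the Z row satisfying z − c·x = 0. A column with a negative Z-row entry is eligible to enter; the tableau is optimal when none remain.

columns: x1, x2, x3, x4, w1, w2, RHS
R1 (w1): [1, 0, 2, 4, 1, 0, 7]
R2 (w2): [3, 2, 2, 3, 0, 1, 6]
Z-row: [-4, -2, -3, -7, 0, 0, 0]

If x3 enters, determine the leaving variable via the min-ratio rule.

Column x3 entries and ratios — w1: 7/2 = 7/2; w2: 6/2 = 3.
Smallest ratio is 3 in the row of w2, so w2 leaves.

w2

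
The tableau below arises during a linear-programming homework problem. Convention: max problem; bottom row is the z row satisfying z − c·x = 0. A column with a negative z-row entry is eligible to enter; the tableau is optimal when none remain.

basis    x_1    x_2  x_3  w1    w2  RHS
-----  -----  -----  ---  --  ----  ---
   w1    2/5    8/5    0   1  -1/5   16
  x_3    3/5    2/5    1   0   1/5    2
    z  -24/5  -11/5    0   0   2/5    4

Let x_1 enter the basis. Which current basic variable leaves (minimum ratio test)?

x_3

Column x_1 entries and ratios — w1: 16/(2/5) = 40; x_3: 2/(3/5) = 10/3.
Smallest ratio is 10/3 in the row of x_3, so x_3 leaves.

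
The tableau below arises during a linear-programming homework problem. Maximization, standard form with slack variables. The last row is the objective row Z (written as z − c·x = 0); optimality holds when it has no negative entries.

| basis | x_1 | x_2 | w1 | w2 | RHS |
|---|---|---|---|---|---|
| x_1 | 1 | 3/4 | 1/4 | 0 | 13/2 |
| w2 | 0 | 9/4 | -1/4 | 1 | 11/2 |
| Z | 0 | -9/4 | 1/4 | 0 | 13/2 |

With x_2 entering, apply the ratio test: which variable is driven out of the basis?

w2

Column x_2 entries and ratios — x_1: (13/2)/(3/4) = 26/3; w2: (11/2)/(9/4) = 22/9.
Smallest ratio is 22/9 in the row of w2, so w2 leaves.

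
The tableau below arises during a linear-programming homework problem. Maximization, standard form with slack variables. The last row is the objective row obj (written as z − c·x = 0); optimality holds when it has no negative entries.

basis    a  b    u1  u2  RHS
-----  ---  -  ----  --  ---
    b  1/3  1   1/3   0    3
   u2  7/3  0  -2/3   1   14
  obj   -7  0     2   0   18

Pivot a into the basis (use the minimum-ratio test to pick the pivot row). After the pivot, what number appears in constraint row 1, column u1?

3/7

Ratio test on column a — row 1: 3/(1/3) = 9; row 2: 14/(7/3) = 6. Minimum is 6 at row 2 (u2 leaves); pivot element 7/3.
Divide row 2 by 7/3; eliminate column a from the other rows.
Row 1 update in column u1: 1/3 − (1/3)·(-2/7) = 3/7.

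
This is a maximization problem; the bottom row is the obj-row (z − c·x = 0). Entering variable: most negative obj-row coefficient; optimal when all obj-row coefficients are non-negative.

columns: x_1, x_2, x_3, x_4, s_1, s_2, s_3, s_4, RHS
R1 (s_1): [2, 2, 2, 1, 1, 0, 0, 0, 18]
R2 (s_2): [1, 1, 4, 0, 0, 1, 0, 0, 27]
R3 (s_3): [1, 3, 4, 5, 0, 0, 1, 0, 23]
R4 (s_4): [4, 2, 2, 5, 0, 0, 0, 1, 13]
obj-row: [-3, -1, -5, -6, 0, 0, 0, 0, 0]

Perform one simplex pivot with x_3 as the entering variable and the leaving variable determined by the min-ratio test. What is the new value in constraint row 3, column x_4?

Ratio test on column x_3 — row 1: 18/2 = 9; row 2: 27/4 = 27/4; row 3: 23/4 = 23/4; row 4: 13/2 = 13/2. Minimum is 23/4 at row 3 (s_3 leaves); pivot element 4.
Divide row 3 by 4; eliminate column x_3 from the other rows.
In the new row 3, the x_4 entry is the old entry divided by the pivot: 5/4 = 5/4.

5/4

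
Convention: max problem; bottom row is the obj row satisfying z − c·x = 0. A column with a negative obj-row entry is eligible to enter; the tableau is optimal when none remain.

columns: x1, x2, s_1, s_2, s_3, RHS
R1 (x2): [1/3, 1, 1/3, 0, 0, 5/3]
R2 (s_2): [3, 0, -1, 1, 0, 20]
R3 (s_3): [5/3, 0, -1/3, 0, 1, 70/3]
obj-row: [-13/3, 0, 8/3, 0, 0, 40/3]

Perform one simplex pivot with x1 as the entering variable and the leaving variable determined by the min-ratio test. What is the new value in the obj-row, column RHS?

35

Ratio test on column x1 — row 1: (5/3)/(1/3) = 5; row 2: 20/3 = 20/3; row 3: (70/3)/(5/3) = 14. Minimum is 5 at row 1 (x2 leaves); pivot element 1/3.
Divide row 1 by 1/3; eliminate column x1 from the other rows.
obj-row update in column RHS: 40/3 − (-13/3)·5 = 35.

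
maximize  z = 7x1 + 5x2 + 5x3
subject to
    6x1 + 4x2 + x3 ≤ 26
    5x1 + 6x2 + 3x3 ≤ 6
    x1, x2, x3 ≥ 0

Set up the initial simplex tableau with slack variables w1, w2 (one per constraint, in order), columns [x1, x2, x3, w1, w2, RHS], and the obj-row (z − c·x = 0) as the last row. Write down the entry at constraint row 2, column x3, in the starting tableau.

Constraint 2 has coefficient 3 on x3.

3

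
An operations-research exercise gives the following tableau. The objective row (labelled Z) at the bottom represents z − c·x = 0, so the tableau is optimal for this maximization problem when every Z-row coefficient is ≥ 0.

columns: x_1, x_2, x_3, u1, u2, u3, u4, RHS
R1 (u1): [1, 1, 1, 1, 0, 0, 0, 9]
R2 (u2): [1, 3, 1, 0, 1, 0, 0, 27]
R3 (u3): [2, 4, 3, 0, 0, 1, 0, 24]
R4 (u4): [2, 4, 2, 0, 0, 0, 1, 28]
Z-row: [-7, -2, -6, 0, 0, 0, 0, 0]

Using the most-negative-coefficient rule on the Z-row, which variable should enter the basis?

Negative Z-row entries: x_1: -7, x_2: -2, x_3: -6.
The most negative is -7 in column x_1, so x_1 enters.

x_1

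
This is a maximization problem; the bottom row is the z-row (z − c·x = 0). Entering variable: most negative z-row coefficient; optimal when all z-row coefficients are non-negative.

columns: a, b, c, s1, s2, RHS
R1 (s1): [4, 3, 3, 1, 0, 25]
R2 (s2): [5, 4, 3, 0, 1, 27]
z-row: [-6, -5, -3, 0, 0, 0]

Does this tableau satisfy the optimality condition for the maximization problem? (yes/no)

The z-row has a negative entry -6 in column a, so it is not optimal.

no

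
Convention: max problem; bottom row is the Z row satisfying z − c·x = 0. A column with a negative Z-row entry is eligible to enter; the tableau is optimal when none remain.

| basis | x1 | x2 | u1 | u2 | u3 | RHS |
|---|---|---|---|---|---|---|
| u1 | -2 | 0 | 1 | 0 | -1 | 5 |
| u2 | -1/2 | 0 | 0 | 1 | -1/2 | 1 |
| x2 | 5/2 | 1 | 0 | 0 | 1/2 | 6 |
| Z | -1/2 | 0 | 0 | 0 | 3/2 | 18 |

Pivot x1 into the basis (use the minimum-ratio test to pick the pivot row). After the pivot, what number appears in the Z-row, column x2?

Ratio test on column x1 — row 1: entry -2 ≤ 0; row 2: entry -1/2 ≤ 0; row 3: 6/(5/2) = 12/5. Minimum is 12/5 at row 3 (x2 leaves); pivot element 5/2.
Divide row 3 by 5/2; eliminate column x1 from the other rows.
Z-row update in column x2: 0 − (-1/2)·(2/5) = 1/5.

1/5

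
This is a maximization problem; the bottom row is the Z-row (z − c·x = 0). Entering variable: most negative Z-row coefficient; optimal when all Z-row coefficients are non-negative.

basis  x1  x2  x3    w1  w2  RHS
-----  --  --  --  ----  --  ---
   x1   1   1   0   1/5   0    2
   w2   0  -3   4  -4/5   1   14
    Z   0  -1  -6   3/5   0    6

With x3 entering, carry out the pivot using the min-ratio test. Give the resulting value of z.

Ratio test on column x3 — row 1: entry 0 ≤ 0; row 2: 14/4 = 7/2. Minimum is 7/2 at row 2 (w2 leaves); pivot element 4.
Pivot on row 2; the Z-row RHS becomes 6 − (-6)·(7/2) = 27.

27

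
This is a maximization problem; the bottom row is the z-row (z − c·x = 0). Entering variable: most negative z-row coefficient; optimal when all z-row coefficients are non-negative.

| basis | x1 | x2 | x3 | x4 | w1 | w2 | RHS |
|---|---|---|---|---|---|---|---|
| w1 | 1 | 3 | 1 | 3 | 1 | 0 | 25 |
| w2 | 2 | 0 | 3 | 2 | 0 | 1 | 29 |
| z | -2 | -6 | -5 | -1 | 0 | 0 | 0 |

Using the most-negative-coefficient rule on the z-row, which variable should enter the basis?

x2

Negative z-row entries: x1: -2, x2: -6, x3: -5, x4: -1.
The most negative is -6 in column x2, so x2 enters.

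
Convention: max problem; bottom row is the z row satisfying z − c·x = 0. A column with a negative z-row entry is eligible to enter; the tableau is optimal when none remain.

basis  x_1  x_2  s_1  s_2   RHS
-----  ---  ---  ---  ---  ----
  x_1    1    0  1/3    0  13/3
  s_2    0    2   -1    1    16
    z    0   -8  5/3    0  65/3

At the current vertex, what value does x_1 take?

x_1 is basic (row 1); its value is the RHS of that row, 13/3.

13/3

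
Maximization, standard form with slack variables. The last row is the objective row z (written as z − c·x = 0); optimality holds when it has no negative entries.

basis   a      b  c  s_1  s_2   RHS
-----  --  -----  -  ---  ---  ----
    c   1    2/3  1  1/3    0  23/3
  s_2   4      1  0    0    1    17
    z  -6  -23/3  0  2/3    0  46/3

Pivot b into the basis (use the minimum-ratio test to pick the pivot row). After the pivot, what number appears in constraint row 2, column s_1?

-1/2

Ratio test on column b — row 1: (23/3)/(2/3) = 23/2; row 2: 17/1 = 17. Minimum is 23/2 at row 1 (c leaves); pivot element 2/3.
Divide row 1 by 2/3; eliminate column b from the other rows.
Row 2 update in column s_1: 0 − 1·(1/2) = -1/2.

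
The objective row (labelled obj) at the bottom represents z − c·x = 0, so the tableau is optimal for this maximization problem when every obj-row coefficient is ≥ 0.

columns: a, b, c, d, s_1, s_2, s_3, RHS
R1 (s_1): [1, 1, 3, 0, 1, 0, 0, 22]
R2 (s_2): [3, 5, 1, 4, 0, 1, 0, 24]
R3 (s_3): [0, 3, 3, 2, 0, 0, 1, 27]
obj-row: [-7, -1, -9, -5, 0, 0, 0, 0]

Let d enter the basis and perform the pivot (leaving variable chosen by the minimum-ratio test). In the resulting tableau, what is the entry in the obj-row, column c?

Ratio test on column d — row 1: entry 0 ≤ 0; row 2: 24/4 = 6; row 3: 27/2 = 27/2. Minimum is 6 at row 2 (s_2 leaves); pivot element 4.
Divide row 2 by 4; eliminate column d from the other rows.
obj-row update in column c: -9 − (-5)·(1/4) = -31/4.

-31/4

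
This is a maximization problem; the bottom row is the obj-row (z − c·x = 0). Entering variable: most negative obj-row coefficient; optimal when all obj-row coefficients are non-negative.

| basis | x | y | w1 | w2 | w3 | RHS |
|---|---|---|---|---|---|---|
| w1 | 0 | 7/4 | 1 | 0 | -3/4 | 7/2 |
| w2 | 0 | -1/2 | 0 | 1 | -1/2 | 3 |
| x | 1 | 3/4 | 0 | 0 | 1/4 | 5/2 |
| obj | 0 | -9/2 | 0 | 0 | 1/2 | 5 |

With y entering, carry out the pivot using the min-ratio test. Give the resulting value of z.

14

Ratio test on column y — row 1: (7/2)/(7/4) = 2; row 2: entry -1/2 ≤ 0; row 3: (5/2)/(3/4) = 10/3. Minimum is 2 at row 1 (w1 leaves); pivot element 7/4.
Pivot on row 1; the obj-row RHS becomes 5 − (-9/2)·2 = 14.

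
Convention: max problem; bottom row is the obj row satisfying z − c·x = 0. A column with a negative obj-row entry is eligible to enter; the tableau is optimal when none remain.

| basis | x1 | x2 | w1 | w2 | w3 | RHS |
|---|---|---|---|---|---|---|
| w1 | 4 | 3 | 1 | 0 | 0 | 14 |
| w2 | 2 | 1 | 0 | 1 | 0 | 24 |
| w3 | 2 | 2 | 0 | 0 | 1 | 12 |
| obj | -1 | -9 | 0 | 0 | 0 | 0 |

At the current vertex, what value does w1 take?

w1 is basic (row 1); its value is the RHS of that row, 14.

14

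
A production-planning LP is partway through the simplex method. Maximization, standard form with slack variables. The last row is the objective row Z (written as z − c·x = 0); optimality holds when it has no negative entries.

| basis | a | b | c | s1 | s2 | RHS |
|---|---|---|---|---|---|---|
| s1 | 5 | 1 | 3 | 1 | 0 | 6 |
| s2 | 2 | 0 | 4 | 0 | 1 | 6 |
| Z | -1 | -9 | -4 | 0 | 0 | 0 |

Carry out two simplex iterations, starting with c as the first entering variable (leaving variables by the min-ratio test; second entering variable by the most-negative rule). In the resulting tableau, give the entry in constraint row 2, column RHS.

3/2

Ratio test on column c — row 1: 6/3 = 2; row 2: 6/4 = 3/2. Minimum is 3/2 at row 2 (s2 leaves); pivot element 4.
Divide row 2 by 4; eliminate column c from the other rows.
Second iteration: most negative Z-row entry is -9 in column b, so b enters.
Ratio test on column b — row 1: (3/2)/1 = 3/2; row 2: entry 0 ≤ 0. Minimum is 3/2 at row 1 (s1 leaves); pivot element 1.
Divide row 1 by 1; eliminate column b from the other rows.
After both pivots, the entry at constraint row 2, column RHS is 3/2.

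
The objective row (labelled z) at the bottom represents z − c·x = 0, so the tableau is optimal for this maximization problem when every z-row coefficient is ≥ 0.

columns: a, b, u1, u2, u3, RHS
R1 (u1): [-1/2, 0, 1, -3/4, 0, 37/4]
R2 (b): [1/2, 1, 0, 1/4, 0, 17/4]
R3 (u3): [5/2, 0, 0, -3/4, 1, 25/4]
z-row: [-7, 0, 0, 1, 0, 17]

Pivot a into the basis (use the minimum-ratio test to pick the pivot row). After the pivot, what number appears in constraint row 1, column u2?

-9/10

Ratio test on column a — row 1: entry -1/2 ≤ 0; row 2: (17/4)/(1/2) = 17/2; row 3: (25/4)/(5/2) = 5/2. Minimum is 5/2 at row 3 (u3 leaves); pivot element 5/2.
Divide row 3 by 5/2; eliminate column a from the other rows.
Row 1 update in column u2: -3/4 − (-1/2)·(-3/10) = -9/10.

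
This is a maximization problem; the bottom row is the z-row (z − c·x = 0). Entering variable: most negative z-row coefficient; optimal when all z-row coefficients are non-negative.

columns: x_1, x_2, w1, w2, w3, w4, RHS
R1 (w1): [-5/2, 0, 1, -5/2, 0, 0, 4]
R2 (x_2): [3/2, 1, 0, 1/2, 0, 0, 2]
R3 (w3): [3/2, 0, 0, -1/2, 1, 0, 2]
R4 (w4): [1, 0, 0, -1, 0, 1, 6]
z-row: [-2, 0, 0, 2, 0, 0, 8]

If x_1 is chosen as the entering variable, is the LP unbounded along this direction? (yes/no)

Column x_1 has positive entries in row(s) 2, 3, 4, so the ratio test bounds it — not unbounded.

no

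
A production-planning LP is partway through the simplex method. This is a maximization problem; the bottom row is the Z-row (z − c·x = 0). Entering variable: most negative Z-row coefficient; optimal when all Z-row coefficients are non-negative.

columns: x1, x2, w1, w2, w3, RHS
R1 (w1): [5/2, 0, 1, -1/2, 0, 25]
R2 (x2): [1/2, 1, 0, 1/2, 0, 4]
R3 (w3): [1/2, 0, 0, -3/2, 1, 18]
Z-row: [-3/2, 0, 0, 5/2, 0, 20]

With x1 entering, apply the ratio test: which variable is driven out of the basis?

Column x1 entries and ratios — w1: 25/(5/2) = 10; x2: 4/(1/2) = 8; w3: 18/(1/2) = 36.
Smallest ratio is 8 in the row of x2, so x2 leaves.

x2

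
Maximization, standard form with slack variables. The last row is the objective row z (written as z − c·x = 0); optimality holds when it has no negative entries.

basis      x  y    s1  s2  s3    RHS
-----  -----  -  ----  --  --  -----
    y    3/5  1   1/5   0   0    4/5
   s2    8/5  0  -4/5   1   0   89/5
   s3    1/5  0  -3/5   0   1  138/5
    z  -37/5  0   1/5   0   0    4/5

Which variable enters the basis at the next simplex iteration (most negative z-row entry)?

x

Negative z-row entries: x: -37/5.
The most negative is -37/5 in column x, so x enters.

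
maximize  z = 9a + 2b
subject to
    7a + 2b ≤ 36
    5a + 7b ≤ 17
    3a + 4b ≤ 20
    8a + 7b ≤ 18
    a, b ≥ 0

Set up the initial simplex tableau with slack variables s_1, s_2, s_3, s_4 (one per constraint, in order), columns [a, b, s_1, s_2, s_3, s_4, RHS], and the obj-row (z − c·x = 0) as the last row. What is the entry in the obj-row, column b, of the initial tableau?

-2

The obj-row carries the negated objective coefficients: the b entry is -2.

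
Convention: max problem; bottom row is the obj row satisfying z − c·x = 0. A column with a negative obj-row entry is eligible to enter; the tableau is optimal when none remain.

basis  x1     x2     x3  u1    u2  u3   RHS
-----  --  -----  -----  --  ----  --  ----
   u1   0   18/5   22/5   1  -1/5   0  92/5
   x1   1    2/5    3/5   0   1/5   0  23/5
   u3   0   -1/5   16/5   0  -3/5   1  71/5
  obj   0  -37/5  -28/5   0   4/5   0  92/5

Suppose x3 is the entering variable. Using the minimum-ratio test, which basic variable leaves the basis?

Column x3 entries and ratios — u1: (92/5)/(22/5) = 46/11; x1: (23/5)/(3/5) = 23/3; u3: (71/5)/(16/5) = 71/16.
Smallest ratio is 46/11 in the row of u1, so u1 leaves.

u1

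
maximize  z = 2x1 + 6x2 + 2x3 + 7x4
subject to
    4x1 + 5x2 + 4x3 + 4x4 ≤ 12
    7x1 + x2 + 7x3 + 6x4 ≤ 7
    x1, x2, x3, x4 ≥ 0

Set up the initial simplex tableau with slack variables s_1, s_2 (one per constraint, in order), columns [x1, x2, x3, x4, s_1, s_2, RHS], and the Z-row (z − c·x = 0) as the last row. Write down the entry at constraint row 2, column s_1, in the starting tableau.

Slack s_1 belongs to constraint 1; its column is the unit vector e_1, so the entry in row 2 is 0.

0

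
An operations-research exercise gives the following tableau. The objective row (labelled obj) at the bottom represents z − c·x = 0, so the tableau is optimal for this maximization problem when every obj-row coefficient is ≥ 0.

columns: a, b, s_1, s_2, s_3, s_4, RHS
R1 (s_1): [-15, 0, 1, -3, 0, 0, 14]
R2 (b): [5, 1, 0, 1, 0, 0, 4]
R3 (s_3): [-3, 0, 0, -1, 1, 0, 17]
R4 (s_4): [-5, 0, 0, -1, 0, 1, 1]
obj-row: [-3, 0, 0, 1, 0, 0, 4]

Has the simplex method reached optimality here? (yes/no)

The obj-row has a negative entry -3 in column a, so it is not optimal.

no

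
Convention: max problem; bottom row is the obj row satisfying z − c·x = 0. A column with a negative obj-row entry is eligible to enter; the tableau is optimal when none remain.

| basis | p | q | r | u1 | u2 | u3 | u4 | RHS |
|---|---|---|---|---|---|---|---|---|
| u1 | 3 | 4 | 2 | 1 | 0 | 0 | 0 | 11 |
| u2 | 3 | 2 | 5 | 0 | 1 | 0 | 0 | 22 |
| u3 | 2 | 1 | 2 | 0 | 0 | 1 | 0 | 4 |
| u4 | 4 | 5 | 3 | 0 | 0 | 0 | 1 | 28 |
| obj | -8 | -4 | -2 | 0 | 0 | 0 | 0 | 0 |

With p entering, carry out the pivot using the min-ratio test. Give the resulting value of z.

16

Ratio test on column p — row 1: 11/3 = 11/3; row 2: 22/3 = 22/3; row 3: 4/2 = 2; row 4: 28/4 = 7. Minimum is 2 at row 3 (u3 leaves); pivot element 2.
Pivot on row 3; the obj-row RHS becomes 0 − (-8)·2 = 16.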